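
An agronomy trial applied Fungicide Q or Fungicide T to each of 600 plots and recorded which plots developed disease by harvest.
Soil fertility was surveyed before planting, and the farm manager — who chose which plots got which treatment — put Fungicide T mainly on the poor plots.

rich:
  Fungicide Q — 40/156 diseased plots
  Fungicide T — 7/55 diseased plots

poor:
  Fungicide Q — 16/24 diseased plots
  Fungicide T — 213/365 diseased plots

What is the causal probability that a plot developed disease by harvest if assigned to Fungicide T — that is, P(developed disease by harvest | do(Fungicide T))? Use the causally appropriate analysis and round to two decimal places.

Here soil fertility is a common cause — it drives both which fungicide a case falls under and the outcome. The crude comparison mixes populations; the stratum-specific rates are the causally relevant ones.
Standardising Fungicide T to the population soil fertility mix: 0.352·7/55 + 0.648·213/365 = 0.423.

0.42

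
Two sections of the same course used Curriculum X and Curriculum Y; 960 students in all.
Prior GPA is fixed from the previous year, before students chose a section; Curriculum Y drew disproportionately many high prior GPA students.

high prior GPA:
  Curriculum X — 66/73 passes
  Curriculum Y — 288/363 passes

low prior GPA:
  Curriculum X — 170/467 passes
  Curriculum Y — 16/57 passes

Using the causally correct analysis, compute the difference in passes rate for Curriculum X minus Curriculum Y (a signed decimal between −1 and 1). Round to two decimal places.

+0.10

Within every prior GPA band level Curriculum X has the higher rate, yet pooled Curriculum Y does — Simpson's reversal.
Prior GPA band satisfies the back-door criterion: it is not a descendant of the teaching method, and it blocks the spurious path from teaching method to outcome. Adjusting for it (i.e., using the within-prior GPA band rates) gives the causal effect.
Adjusting over the population distribution of prior GPA band: 0.454·(0.904−0.793) + 0.546·(0.364−0.281) = +0.096.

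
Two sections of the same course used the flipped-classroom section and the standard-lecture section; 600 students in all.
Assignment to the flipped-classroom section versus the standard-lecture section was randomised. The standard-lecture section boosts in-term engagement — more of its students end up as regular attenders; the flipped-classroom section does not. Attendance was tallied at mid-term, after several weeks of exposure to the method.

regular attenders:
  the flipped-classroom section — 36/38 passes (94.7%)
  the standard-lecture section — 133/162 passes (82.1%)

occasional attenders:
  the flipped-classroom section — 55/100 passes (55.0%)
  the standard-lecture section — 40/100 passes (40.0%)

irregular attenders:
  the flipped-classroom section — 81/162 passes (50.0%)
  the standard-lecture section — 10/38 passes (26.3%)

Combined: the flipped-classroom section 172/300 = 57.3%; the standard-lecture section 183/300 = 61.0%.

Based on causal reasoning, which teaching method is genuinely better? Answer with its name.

Mid-term attendance is recorded after the teaching method and is itself shifted by it — it sits on the causal path from teaching method to outcome. Conditioning on a mediator would strip out part of the effect we want; the pooled comparison gives the total causal effect.
Pooled: the flipped-classroom section 57.3% vs the standard-lecture section 61.0%; the standard-lecture section is higher overall.

the standard-lecture section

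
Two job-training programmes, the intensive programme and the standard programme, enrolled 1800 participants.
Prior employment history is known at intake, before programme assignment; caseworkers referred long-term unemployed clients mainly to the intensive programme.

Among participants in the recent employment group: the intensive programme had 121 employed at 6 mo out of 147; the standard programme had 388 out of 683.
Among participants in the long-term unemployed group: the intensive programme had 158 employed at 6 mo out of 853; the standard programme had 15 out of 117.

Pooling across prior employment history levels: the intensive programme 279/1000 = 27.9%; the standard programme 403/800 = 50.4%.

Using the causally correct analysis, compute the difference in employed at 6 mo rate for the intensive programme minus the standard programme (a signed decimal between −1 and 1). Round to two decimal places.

+0.15

The stratified and pooled comparisons disagree (the intensive programme wins within each prior employment history; the standard programme wins overall), so the answer turns on the causal role of prior employment history.
Since prior employment history is a pre-existing factor (not a product of the programme) and it affects the outcome on its own, it is a confounder. The stratified rates, not the pooled rate, identify the causal effect.
Adjusting over the population distribution of prior employment history: 0.461·(0.823−0.568) + 0.539·(0.185−0.128) = +0.148.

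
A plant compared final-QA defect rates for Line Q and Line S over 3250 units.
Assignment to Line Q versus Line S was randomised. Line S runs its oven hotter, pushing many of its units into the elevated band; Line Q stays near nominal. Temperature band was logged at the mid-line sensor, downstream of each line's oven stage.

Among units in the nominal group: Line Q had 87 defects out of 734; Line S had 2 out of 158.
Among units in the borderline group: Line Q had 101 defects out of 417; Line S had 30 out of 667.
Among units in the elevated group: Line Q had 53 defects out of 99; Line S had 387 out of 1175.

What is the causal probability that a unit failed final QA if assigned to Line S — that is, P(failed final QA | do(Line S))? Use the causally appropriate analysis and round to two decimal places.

0.21

In-process temperature band here is a post-treatment variable shaped by the line; conditioning on it would introduce bias rather than remove it. The overall comparison is the causal one.
So P(outcome | do(Line S)) is just the pooled rate for Line S: 419/2000 = 0.209.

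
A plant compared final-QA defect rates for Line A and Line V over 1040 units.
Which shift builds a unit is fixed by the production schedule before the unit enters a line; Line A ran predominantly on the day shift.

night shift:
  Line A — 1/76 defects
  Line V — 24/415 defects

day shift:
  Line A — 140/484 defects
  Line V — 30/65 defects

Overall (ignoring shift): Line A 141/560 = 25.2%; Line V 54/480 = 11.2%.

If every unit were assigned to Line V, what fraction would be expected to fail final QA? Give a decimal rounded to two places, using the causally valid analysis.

0.27

Shift is set before the line has any effect — it is not caused by the line — and it independently drives the outcome. That makes it a confounder, so the causal comparison is within shift levels.
Standardising Line V to the population shift mix: 0.472·24/415 + 0.528·30/65 = 0.271.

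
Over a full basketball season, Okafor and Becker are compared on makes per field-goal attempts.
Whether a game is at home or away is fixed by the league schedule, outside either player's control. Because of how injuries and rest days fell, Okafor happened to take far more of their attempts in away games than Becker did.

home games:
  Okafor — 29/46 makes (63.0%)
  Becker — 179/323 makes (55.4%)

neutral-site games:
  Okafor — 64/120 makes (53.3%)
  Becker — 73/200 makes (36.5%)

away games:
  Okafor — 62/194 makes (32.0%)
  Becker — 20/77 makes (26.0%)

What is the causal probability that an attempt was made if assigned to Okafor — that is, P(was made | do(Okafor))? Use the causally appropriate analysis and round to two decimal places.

0.51

Okafor is higher inside every game venue stratum but Becker is higher in aggregate. Whether to stratify depends on how game venue relates to the player.
Game venue is set before the player has any effect — it is not caused by the player — and it independently drives the outcome. That makes it a confounder, so the causal comparison is within game venue levels.
Standardising Okafor to the population game venue mix: 0.384·29/46 + 0.333·64/120 + 0.282·62/194 = 0.510.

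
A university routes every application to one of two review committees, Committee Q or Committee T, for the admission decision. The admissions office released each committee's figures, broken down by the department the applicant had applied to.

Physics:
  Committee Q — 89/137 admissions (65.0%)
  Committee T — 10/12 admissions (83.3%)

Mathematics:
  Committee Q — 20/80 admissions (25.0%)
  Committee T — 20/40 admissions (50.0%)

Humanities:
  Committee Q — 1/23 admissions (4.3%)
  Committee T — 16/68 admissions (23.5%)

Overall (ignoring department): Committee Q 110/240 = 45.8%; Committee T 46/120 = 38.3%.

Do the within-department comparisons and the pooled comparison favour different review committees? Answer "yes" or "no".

yes

Within each department level (Physics 65.0% vs 83.3%; Mathematics 25.0% vs 50.0%; Humanities 4.3% vs 23.5%), Committee T has the higher rate every time. Pooled: 45.8% vs 38.3% — Committee Q has the higher rate overall. The two comparisons disagree.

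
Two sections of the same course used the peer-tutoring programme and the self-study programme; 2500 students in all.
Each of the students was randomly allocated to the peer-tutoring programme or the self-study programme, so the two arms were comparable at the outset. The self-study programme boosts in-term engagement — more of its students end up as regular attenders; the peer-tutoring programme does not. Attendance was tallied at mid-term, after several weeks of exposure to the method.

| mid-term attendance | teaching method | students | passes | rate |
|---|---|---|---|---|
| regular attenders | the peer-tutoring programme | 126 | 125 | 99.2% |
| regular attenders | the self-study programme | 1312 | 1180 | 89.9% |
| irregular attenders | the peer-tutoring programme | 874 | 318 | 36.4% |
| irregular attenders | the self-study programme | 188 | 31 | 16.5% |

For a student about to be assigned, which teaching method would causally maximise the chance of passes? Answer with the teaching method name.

Mid-term attendance lies on the pathway teaching method → mid-term attendance → outcome, so adjusting for it blocks the indirect effect. For the total causal effect of teaching method, use the unadjusted pooled rates.
Pooled: the peer-tutoring programme 44.3% vs the self-study programme 80.7%; the self-study programme is higher overall.

the self-study programme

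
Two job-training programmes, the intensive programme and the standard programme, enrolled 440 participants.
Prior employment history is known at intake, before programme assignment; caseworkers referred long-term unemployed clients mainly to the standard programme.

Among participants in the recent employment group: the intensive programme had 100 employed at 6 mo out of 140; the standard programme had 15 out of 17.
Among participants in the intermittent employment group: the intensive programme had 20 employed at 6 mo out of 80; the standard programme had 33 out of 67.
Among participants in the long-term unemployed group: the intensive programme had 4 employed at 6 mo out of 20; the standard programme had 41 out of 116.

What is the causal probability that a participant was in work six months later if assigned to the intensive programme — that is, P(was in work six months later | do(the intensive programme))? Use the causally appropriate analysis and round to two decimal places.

The imbalance in prior employment history arose from how participants were allocated, not from anything the programme did; and prior employment history independently affects the outcome. The pooled gap is confounded — condition on prior employment history.
Standardising the intensive programme to the population prior employment history mix: 0.357·100/140 + 0.334·20/80 + 0.309·4/20 = 0.400.

0.40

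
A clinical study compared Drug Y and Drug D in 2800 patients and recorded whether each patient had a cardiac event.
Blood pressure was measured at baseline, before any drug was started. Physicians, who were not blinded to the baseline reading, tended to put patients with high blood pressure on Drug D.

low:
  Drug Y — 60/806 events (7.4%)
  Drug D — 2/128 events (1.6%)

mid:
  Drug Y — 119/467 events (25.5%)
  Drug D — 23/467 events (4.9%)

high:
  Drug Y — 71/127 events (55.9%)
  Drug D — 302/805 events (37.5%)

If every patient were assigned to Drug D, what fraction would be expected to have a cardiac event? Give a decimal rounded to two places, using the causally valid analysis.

0.15

Within every blood pressure level Drug D has the lower rate, yet pooled Drug Y does — Simpson's reversal.
The imbalance in blood pressure arose from how patients were allocated, not from anything the drug did; and blood pressure independently affects the outcome. The pooled gap is confounded — condition on blood pressure.
Standardising Drug D to the population blood pressure mix: 0.334·2/128 + 0.334·23/467 + 0.333·302/805 = 0.147.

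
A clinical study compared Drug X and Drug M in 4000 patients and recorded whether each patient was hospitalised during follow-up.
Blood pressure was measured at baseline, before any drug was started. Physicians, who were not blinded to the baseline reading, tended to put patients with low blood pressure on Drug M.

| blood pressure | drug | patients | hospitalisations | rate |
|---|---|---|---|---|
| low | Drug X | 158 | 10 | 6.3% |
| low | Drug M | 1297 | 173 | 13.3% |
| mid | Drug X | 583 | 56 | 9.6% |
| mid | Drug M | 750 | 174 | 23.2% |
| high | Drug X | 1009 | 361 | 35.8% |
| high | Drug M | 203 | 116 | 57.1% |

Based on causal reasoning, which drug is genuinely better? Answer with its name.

Within every blood pressure level Drug X has the lower rate, yet pooled Drug M does — Simpson's reversal.
Blood pressure satisfies the back-door criterion: it is not a descendant of the drug, and it blocks the spurious path from drug to outcome. Adjusting for it (i.e., using the within-blood pressure rates) gives the causal effect.
Within each level — low: 6.3% vs 13.3%; mid: 9.6% vs 23.2%; high: 35.8% vs 57.1% — Drug X is lower every time.

Drug X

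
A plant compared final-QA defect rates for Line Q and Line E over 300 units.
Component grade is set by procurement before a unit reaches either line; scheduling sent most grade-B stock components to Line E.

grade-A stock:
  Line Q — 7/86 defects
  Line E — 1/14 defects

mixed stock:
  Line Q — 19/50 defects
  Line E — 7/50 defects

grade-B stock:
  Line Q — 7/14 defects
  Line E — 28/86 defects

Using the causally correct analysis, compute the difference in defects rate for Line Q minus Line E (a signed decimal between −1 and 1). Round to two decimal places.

+0.14

The stratified and pooled comparisons disagree (Line E wins within each component grade; Line Q wins overall), so the answer turns on the causal role of component grade.
Since component grade is a pre-existing factor (not a product of the line) and it affects the outcome on its own, it is a confounder. The stratified rates, not the pooled rate, identify the causal effect.
Adjusting over the population distribution of component grade: 0.333·(0.081−0.071) + 0.333·(0.380−0.140) + 0.333·(0.500−0.326) = +0.141.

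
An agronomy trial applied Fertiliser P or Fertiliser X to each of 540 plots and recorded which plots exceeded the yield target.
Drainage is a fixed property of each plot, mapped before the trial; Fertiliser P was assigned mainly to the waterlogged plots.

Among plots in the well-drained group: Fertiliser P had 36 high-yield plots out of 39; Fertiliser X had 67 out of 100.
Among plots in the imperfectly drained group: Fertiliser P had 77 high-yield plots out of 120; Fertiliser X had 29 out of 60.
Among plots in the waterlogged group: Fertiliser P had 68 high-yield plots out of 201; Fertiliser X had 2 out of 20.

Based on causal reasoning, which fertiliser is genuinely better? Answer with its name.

Within every field drainage level Fertiliser P has the higher rate, yet pooled Fertiliser X does — Simpson's reversal.
Field drainage differs across fertilisers for reasons unrelated to any effect of the fertiliser itself, and it separately predicts the outcome — a classic confounder. We must compare within field drainage levels.
Within each level — well-drained: 92.3% vs 67.0%; imperfectly drained: 64.2% vs 48.3%; waterlogged: 33.8% vs 10.0% — Fertiliser P is higher every time.

Fertiliser P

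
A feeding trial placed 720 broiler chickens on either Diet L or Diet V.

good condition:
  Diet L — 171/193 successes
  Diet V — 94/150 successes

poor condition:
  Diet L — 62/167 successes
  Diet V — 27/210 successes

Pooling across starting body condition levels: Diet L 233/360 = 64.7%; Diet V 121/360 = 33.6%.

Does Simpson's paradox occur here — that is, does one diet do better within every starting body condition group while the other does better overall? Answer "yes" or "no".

Within each starting body condition level (good condition 88.6% vs 62.7%; poor condition 37.1% vs 12.9%), Diet L has the higher rate every time. Pooled: 64.7% vs 33.6% — Diet L has the higher rate overall. They agree.

no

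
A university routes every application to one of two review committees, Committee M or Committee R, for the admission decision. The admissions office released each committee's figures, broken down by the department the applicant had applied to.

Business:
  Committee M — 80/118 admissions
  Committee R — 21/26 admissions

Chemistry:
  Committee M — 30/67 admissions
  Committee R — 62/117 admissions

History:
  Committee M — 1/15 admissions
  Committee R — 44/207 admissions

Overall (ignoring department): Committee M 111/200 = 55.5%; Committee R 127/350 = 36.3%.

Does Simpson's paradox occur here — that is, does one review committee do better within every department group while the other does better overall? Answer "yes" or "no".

Within each department level (Business 67.8% vs 80.8%; Chemistry 44.8% vs 53.0%; History 6.7% vs 21.3%), Committee R has the higher rate every time. Pooled: 55.5% vs 36.3% — Committee M has the higher rate overall. The two comparisons disagree.

yes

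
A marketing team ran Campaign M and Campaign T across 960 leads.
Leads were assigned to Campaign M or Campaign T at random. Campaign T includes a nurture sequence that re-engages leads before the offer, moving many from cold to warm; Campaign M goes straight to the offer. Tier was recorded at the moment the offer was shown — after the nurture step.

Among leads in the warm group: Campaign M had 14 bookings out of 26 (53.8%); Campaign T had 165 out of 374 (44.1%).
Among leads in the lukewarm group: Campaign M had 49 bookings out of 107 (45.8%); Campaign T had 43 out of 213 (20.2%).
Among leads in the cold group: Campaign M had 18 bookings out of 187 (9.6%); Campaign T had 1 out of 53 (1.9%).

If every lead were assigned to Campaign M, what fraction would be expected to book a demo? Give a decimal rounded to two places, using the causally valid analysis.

Engagement tier here is a post-treatment variable shaped by the campaign; conditioning on it would introduce bias rather than remove it. The overall comparison is the causal one.
So P(outcome | do(Campaign M)) is just the pooled rate for Campaign M: 81/320 = 0.253.

0.25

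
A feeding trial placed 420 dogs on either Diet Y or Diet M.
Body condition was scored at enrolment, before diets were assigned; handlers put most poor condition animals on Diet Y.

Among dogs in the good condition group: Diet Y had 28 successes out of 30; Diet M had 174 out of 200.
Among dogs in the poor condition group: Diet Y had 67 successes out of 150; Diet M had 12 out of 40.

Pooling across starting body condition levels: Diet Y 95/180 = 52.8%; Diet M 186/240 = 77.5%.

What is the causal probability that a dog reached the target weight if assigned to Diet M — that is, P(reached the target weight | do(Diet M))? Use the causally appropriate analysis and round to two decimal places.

0.61

Here starting body condition is a common cause — it drives both which diet a case falls under and the outcome. The crude comparison mixes populations; the stratum-specific rates are the causally relevant ones.
Standardising Diet M to the population starting body condition mix: 0.548·174/200 + 0.452·12/40 = 0.612.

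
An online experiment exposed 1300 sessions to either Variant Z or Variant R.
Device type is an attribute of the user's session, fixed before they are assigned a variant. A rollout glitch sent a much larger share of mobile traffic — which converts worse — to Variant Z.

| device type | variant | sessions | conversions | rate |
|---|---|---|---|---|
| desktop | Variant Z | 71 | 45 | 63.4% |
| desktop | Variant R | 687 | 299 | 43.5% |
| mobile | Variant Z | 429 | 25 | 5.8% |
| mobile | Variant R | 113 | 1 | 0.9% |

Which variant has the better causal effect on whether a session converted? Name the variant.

Variant Z

Within every device type level Variant Z has the higher rate, yet pooled Variant R does — Simpson's reversal.
Nothing the variant does changes device type; the imbalance is an allocation artefact. With device type also predicting the outcome, the pooled figure is confounded, and the within-stratum comparison is the causal one.
Within each level — desktop: 63.4% vs 43.5%; mobile: 5.8% vs 0.9% — Variant Z is higher every time.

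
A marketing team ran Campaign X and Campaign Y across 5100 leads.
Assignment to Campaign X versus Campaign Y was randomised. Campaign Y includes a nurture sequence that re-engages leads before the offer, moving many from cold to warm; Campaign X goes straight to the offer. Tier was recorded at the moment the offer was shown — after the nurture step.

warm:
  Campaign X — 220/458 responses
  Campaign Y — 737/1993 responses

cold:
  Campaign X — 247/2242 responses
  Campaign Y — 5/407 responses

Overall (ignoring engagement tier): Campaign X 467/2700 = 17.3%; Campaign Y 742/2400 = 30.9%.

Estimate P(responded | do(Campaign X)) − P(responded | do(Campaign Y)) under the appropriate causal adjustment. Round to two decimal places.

Within every engagement tier level Campaign X has the higher rate, yet pooled Campaign Y does — Simpson's reversal.
Engagement tier lies on the pathway campaign → engagement tier → outcome, so adjusting for it blocks the indirect effect. For the total causal effect of campaign, use the unadjusted pooled rates.
The causal difference is the pooled difference: 0.173 − 0.309 = -0.136.

-0.14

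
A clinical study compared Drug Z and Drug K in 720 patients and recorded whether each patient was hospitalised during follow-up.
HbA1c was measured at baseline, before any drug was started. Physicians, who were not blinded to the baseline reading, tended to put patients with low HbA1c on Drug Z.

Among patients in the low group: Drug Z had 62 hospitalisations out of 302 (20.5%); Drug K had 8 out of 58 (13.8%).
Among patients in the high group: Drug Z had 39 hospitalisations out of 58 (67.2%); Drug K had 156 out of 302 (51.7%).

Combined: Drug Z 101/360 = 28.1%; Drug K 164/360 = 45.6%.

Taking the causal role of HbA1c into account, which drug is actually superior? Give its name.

HbA1c differs across drugs for reasons unrelated to any effect of the drug itself, and it separately predicts the outcome — a classic confounder. We must compare within HbA1c levels.
Within each level — low: 20.5% vs 13.8%; high: 67.2% vs 51.7% — Drug K is lower every time.

Drug K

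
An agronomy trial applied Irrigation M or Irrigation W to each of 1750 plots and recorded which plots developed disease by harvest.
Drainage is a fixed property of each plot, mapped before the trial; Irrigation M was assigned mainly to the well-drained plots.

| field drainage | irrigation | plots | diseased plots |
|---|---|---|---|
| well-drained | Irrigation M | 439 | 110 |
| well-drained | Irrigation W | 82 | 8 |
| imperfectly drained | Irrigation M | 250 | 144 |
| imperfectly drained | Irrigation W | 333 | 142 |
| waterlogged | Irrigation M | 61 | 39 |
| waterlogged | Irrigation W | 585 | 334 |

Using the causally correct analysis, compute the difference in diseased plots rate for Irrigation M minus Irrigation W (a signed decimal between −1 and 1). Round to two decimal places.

+0.12

The stratified and pooled comparisons disagree (Irrigation W wins within each field drainage; Irrigation M wins overall), so the answer turns on the causal role of field drainage.
Field drainage differs across irrigations for reasons unrelated to any effect of the irrigation itself, and it separately predicts the outcome — a classic confounder. We must compare within field drainage levels.
Adjusting over the population distribution of field drainage: 0.298·(0.251−0.098) + 0.333·(0.576−0.426) + 0.369·(0.639−0.571) = +0.121.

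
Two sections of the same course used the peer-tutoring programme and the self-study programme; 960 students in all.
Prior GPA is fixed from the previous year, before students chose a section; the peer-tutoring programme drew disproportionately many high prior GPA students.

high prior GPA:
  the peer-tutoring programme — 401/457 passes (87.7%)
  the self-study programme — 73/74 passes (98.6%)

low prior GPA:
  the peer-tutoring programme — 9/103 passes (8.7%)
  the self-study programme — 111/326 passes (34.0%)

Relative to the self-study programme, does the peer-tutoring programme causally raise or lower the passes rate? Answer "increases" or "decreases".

decreases

Prior GPA band is set before the teaching method has any effect — it is not caused by the teaching method — and it independently drives the outcome. That makes it a confounder, so the causal comparison is within prior GPA band levels.
Within each level — high prior GPA: 87.7% vs 98.6%; low prior GPA: 8.7% vs 34.0% — the self-study programme is higher every time.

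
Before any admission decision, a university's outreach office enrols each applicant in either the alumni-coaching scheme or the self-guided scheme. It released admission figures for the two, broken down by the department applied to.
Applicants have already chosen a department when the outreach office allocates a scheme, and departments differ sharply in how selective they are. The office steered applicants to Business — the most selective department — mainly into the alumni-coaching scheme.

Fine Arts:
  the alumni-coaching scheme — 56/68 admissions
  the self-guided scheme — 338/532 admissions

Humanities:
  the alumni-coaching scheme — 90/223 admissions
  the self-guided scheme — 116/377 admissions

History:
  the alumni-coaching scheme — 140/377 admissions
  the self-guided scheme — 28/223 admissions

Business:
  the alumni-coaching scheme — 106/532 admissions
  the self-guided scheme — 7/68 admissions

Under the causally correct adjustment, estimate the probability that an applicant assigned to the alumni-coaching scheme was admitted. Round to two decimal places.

0.45

Here department is a common cause — it drives both which outreach scheme a case falls under and the outcome. The crude comparison mixes populations; the stratum-specific rates are the causally relevant ones.
Standardising the alumni-coaching scheme to the population department mix: 0.250·56/68 + 0.250·90/223 + 0.250·140/377 + 0.250·106/532 = 0.449.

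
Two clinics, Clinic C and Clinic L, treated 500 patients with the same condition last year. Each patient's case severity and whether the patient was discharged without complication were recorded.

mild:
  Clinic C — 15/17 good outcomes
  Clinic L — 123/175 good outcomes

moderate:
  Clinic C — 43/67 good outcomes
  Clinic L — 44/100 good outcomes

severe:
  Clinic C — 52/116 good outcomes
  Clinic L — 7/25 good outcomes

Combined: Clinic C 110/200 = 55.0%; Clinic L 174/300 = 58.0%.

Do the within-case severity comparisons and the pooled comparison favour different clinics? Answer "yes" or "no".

Within each case severity level (mild 88.2% vs 70.3%; moderate 64.2% vs 44.0%; severe 44.8% vs 28.0%), Clinic C has the higher rate every time. Pooled: 55.0% vs 58.0% — Clinic L has the higher rate overall. The two comparisons disagree.

yes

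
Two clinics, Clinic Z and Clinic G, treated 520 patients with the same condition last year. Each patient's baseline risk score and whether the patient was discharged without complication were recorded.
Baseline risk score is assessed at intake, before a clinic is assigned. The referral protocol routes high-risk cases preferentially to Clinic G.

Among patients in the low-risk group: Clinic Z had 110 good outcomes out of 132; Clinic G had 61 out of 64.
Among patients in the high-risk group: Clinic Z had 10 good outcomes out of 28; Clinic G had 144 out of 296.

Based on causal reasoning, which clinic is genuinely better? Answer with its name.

The baseline risk score-specific comparison favours Clinic G throughout, but the pooled figures favour Clinic Z. The question is whether to condition on baseline risk score.
Baseline risk score is set before the clinic has any effect — it is not caused by the clinic — and it independently drives the outcome. That makes it a confounder, so the causal comparison is within baseline risk score levels.
Within each level — low-risk: 83.3% vs 95.3%; high-risk: 35.7% vs 48.6% — Clinic G is higher every time.

Clinic G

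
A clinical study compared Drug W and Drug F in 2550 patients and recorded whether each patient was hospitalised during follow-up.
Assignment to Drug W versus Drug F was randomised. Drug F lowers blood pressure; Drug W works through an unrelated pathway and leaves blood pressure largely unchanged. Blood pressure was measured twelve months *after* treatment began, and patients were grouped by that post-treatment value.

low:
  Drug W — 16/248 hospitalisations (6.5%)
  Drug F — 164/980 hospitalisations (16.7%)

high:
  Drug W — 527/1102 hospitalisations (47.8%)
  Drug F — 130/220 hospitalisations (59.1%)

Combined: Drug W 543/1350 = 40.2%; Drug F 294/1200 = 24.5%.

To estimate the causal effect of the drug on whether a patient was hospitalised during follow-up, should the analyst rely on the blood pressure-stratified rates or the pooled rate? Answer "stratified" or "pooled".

The blood pressure-specific comparison favours Drug W throughout, but the pooled figures favour Drug F. The question is whether to condition on blood pressure.
Blood pressure is recorded after the drug and is itself shifted by it — it sits on the causal path from drug to outcome. Conditioning on a mediator would strip out part of the effect we want; the pooled comparison gives the total causal effect.
Pooled: Drug W 40.2% vs Drug F 24.5%; Drug F is lower overall.

pooled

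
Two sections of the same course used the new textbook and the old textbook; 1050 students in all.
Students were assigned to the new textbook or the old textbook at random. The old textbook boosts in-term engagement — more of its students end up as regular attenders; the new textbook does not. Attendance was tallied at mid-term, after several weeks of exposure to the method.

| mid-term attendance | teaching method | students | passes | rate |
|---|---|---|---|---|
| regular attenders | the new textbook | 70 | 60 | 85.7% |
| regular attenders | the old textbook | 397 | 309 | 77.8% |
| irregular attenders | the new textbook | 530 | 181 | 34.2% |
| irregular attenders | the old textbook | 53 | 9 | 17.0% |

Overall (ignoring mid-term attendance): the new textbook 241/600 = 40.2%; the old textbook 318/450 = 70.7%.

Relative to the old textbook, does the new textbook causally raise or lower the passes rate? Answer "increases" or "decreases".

Because the teaching method influences mid-term attendance, mid-term attendance is a post-treatment mediator, not a confounder. Stratifying on it would bias the estimate; the causal effect is the crude pooled difference.
Pooled: the new textbook 40.2% vs the old textbook 70.7%; the old textbook is higher overall.

decreases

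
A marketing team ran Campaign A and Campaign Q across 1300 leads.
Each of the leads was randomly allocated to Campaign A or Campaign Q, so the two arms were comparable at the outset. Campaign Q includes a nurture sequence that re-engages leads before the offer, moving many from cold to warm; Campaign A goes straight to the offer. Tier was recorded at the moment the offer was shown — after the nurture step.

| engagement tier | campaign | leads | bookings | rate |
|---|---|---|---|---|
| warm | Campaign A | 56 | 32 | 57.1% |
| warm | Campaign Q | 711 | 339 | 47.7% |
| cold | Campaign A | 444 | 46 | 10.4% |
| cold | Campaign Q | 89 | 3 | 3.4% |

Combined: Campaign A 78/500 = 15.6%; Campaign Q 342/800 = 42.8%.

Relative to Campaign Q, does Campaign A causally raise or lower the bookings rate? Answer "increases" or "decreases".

decreases

Within every engagement tier level Campaign A has the higher rate, yet pooled Campaign Q does — Simpson's reversal.
Stratifying would compare campaigns among leads the campaigns themselves sorted into engagement tier groups — a form of selection on an intermediate. The unconditioned pooled rates give the total causal effect.
Pooled: Campaign A 15.6% vs Campaign Q 42.8%; Campaign Q is higher overall.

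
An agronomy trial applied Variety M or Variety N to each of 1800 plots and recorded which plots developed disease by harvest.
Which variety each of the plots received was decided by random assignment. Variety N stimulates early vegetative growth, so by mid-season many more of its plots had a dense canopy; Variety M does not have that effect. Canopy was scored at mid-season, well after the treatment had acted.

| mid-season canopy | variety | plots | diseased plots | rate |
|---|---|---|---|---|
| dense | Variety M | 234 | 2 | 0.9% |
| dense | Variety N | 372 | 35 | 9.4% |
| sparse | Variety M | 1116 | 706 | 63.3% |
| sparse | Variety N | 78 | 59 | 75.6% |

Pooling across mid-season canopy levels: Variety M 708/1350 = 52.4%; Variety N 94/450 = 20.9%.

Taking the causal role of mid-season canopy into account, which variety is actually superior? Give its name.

The distribution of mid-season canopy is itself part of what the variety does — it is an intermediate outcome. Holding it fixed would remove that part of the effect; the total effect is the pooled difference.
Pooled: Variety M 52.4% vs Variety N 20.9%; Variety N is lower overall.

Variety N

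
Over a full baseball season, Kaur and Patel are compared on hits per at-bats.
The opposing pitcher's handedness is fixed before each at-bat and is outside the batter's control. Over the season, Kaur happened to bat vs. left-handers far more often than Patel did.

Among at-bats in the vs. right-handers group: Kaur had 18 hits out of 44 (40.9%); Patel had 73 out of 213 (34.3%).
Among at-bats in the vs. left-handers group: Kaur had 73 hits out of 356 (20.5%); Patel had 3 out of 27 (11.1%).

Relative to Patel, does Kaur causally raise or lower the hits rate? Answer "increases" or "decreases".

The stratified and pooled comparisons disagree (Kaur wins within each pitcher handedness; Patel wins overall), so the answer turns on the causal role of pitcher handedness.
The imbalance in pitcher handedness arose from how at-bats were allocated, not from anything the player did; and pitcher handedness independently affects the outcome. The pooled gap is confounded — condition on pitcher handedness.
Within each level — vs. right-handers: 40.9% vs 34.3%; vs. left-handers: 20.5% vs 11.1% — Kaur is higher every time.

increases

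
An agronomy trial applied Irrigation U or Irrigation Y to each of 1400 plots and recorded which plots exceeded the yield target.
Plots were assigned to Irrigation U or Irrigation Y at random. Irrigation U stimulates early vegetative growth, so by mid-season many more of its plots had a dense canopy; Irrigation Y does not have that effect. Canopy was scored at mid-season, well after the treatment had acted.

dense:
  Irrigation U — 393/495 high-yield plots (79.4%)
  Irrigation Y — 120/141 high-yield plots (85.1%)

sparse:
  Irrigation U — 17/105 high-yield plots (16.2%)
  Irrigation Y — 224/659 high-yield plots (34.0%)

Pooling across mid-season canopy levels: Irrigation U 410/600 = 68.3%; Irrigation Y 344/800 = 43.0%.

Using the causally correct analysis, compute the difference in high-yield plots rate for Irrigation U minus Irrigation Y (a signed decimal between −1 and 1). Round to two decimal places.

Irrigation Y is higher inside every mid-season canopy stratum but Irrigation U is higher in aggregate. Whether to stratify depends on how mid-season canopy relates to the irrigation.
Mid-season canopy is downstream of the irrigation. One should not condition on a consequence of treatment, so the overall rates are the right comparison.
The causal difference is the pooled difference: 0.683 − 0.430 = +0.253.

+0.25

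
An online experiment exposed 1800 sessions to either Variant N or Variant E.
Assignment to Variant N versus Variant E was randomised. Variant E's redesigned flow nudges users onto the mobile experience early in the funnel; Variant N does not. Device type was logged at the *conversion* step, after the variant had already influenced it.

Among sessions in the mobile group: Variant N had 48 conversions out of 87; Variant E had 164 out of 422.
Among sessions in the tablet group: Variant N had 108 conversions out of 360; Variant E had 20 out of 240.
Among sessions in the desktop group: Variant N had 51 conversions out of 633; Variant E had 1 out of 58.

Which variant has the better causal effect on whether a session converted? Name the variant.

Variant E

The device type-specific comparison favours Variant N throughout, but the pooled figures favour Variant E. The question is whether to condition on device type.
Device type is recorded after the variant and is itself shifted by it — it sits on the causal path from variant to outcome. Conditioning on a mediator would strip out part of the effect we want; the pooled comparison gives the total causal effect.
Pooled: Variant N 19.2% vs Variant E 25.7%; Variant E is higher overall.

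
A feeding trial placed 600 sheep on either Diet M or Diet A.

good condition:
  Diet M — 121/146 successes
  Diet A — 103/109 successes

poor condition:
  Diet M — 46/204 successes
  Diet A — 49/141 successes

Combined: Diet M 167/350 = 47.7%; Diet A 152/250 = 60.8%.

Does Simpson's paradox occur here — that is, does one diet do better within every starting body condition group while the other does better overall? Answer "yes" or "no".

no

Within each starting body condition level (good condition 82.9% vs 94.5%; poor condition 22.5% vs 34.8%), Diet A has the higher rate every time. Pooled: 47.7% vs 60.8% — Diet A has the higher rate overall. They agree.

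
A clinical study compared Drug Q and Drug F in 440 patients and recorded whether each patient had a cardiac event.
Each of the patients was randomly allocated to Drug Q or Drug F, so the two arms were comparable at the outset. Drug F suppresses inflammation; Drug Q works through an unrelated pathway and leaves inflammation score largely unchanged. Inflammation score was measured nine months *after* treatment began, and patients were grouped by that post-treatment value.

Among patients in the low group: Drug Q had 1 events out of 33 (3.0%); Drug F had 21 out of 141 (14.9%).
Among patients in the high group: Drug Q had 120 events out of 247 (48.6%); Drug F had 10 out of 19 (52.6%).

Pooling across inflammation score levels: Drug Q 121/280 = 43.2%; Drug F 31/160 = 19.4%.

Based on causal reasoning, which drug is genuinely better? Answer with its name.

Drug F

The stratified and pooled comparisons disagree (Drug Q wins within each inflammation score; Drug F wins overall), so the answer turns on the causal role of inflammation score.
Inflammation score is recorded after the drug and is itself shifted by it — it sits on the causal path from drug to outcome. Conditioning on a mediator would strip out part of the effect we want; the pooled comparison gives the total causal effect.
Pooled: Drug Q 43.2% vs Drug F 19.4%; Drug F is lower overall.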